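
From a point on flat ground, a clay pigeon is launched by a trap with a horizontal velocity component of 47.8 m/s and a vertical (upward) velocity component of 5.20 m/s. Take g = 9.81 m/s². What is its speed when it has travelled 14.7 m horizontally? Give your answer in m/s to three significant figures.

47.8 m/s

Time to reach x = 14.7 m: t = x/vₓ = 14.7/47.80 = 0.3075 s.
Vertical velocity there: v_y = v_y0 − g t = 5.200 − 9.81 × 0.3075 = 2.183 m/s.
Speed: √(vₓ² + v_y²) = √(47.80² + 2.183²) = 47.85 m/s.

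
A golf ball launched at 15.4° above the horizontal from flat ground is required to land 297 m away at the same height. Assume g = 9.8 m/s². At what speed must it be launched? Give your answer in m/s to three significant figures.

On level ground R = v₀² sin 2θ / g ⇒ v₀ = √(gR / sin 2θ).
v₀ = √(9.80 × 297 / sin 30.80°) = √(2911 / 0.5120) = √5684.3 = 75.39 m/s.

75.4 m/s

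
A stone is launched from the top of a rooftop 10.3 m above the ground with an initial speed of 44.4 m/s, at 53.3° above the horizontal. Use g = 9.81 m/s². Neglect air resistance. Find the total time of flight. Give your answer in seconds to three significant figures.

7.54 s

Resolve: vₓ = 44.40 cos 53.3° = 26.53 m/s and v_y0 = 44.40 sin 53.3° = 35.60 m/s.
The projectile lands when y = 10.3 + (35.60) t − ½·9.81·t² = 0. Positive root: t = (35.60 + √(35.60² + 2·9.81·10.3)) / 9.81 = (35.60 + 38.33) / 9.81 = 7.536 s.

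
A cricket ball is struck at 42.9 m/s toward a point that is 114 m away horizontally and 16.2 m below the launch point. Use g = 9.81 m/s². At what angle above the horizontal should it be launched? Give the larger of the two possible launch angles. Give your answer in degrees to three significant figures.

Trajectory: y = x tanθ − g x² (1 + tan²θ)/(2v₀²). With x = 114, y = −16.2, v₀ = 42.9, g = 9.81:
34.64 tan²θ − 114 tanθ + (18.44) = 0.
tanθ = [114 ± √(114² − 4 × 34.64 × (18.44))] / (2 × 34.64) = (114 ± 102.2) / 69.27, giving tanθ = 0.1706 or 3.121.
θ = 9.679° or 72.23°; the larger is 72.23°.

72.2°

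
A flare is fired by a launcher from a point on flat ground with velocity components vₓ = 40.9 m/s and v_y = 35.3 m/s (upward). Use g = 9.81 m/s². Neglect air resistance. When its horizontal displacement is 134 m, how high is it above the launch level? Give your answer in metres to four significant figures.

x = vₓ t ⇒ t = 134/40.90 = 3.276 s.
Height: y = v_y0 t − ½ g t² = 35.30 × 3.276 − 4.905 × 3.276² = 115.7 − 52.65 = 63.00 m.

63.00 m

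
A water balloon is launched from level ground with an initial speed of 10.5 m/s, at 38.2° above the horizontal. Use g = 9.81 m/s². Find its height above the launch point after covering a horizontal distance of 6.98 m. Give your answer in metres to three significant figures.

1.98 m

vₓ = 10.50 cos 38.2° = 8.251 m/s; v_y0 = 10.50 sin 38.2° = 6.493 m/s.
Time to reach x = 6.98 m: t = x/vₓ = 6.98/8.251 = 0.8459 s.
Height: y = v_y0 t − ½ g t² = 6.493 × 0.8459 − 4.905 × 0.8459² = 5.493 − 3.510 = 1.983 m.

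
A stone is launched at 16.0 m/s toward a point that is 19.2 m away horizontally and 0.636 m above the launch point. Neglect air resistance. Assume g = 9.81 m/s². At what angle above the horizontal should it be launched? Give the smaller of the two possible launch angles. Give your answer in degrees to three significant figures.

Trajectory: y = x tanθ − g x² (1 + tan²θ)/(2v₀²). With x = 19.2, y = 0.636, v₀ = 16.0, g = 9.81:
7.063 tan²θ − 19.2 tanθ + (7.699) = 0.
tanθ = [19.2 ± √(19.2² − 4 × 7.063 × (7.699))] / (2 × 7.063) = (19.2 ± 12.29) / 14.13, giving tanθ = 0.4889 or 2.229.
θ = 26.06° or 65.84°; the smaller is 26.06°.

26.1°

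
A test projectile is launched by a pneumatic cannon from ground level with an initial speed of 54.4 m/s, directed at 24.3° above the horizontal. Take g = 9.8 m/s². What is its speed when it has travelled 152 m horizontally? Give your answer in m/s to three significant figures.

50.2 m/s

Components: vₓ = 54.40 cos 24.3° = 49.58 m/s, v_y0 = 54.40 sin 24.3° = 22.39 m/s.
Time to reach x = 152 m: t = x/vₓ = 152/49.58 = 3.066 s.
Vertical velocity there: v_y = v_y0 − g t = 22.39 − 9.80 × 3.066 = −7.658 m/s.
Speed: √(vₓ² + v_y²) = √(49.58² + 7.658²) = 50.17 m/s.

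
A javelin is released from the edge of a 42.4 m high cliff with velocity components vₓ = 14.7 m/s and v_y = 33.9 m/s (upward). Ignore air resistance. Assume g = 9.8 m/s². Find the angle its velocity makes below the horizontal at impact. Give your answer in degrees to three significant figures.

71.7°

Vertical motion (up positive, ground at y = 0): 4.900 t² − (33.90) t − 42.4 = 0, so t = (33.90 + √(33.90² + 2·9.80·42.4)) / 9.80 = (33.90 + 44.50) / 9.80 = 8.000 s.
At impact: v_y = v_y0 − g t = −44.50 m/s; vₓ = 14.70 m/s.
Angle below horizontal: arctan(|v_y|/vₓ) = arctan(44.50/14.70) = 71.72°.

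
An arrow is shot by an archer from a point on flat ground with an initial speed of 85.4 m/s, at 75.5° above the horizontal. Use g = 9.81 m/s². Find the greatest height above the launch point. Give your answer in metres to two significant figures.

350 m

Components: vₓ = 85.40 cos 75.5° = 21.38 m/s, v_y0 = 85.40 sin 75.5° = 82.68 m/s.
Maximum height: H = v_y0² / (2g) = 82.68² / (2 × 9.81) = 348.4 m.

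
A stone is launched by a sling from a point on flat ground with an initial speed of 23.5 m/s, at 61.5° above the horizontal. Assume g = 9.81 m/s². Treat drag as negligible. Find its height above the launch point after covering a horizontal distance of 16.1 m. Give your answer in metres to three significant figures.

19.5 m

Resolve: vₓ = 23.50 cos 61.5° = 11.21 m/s and v_y0 = 23.50 sin 61.5° = 20.65 m/s.
Time to reach x = 16.1 m: t = x/vₓ = 16.1/11.21 = 1.436 s.
Height: y = v_y0 t − ½ g t² = 20.65 × 1.436 − 4.905 × 1.436² = 29.65 − 10.11 = 19.54 m.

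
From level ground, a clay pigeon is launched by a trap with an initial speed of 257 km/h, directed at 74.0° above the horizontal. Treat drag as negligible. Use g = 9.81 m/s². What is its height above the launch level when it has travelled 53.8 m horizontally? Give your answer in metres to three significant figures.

Convert: 257 km/h = 257/3.6 = 71.39 m/s.
Resolve: vₓ = 71.39 cos 74.0° = 19.68 m/s and v_y0 = 71.39 sin 74.0° = 68.62 m/s.
Time to reach x = 53.8 m: t = x/vₓ = 53.8/19.68 = 2.734 s.
Height: y = v_y0 t − ½ g t² = 68.62 × 2.734 − 4.905 × 2.734² = 187.6 − 36.67 = 151.0 m.

151 m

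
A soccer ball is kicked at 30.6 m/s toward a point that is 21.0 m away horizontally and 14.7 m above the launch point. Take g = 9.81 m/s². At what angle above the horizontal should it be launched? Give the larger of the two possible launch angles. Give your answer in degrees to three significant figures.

83.0°

Trajectory: y = x tanθ − g x² (1 + tan²θ)/(2v₀²). With x = 21.0, y = 14.7, v₀ = 30.6, g = 9.81:
2.310 tan²θ − 21.0 tanθ + (17.01) = 0.
tanθ = [21.0 ± √(21.0² − 4 × 2.310 × (17.01))] / (2 × 2.310) = (21.0 ± 16.85) / 4.620, giving tanθ = 0.8989 or 8.192.
θ = 41.95° or 83.04°; the larger is 83.04°.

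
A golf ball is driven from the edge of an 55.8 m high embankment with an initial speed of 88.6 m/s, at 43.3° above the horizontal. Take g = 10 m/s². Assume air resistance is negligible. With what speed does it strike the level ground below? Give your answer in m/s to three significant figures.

94.7 m/s

Horizontal component vₓ = 88.60 cos 43.3° = 64.48 m/s; vertical v_y0 = 88.60 sin 43.3° = 60.76 m/s.
With up positive and y = 0 at the ground: y(t) = 55.8 + (60.76) t − 5.000 t². Setting y = 0 and taking the positive root: t = [60.76 + √(60.76² + 2·10.0·55.8)] / 10.0 = (60.76 + 69.34) / 10.0 = 13.01 s.
Vertical velocity at impact: v_y = v_y0 − g t = 60.76 − 10.0 × 13.01 = −69.34 m/s.
Speed: |v| = √(vₓ² + v_y²) = √(64.48² + 69.34²) = 94.69 m/s.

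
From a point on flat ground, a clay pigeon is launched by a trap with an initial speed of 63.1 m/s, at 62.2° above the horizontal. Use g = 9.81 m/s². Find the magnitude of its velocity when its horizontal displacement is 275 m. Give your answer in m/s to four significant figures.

46.38 m/s

Horizontal component vₓ = 63.10 cos 62.2° = 29.43 m/s; vertical v_y0 = 63.10 sin 62.2° = 55.82 m/s.
x = vₓ t ⇒ t = 275/29.43 = 9.345 s.
Vertical velocity there: v_y = v_y0 − g t = 55.82 − 9.81 × 9.345 = −35.85 m/s.
Speed: √(vₓ² + v_y²) = √(29.43² + 35.85²) = 46.38 m/s.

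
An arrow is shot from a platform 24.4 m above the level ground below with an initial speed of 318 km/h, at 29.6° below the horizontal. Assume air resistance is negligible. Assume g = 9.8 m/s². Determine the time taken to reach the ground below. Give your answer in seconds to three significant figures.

0.528 s

Convert: 318 km/h = 318/3.6 = 88.33 m/s.
vₓ = 88.33 cos 29.6° = 76.81 m/s; v_y0 = −43.63 m/s (downward).
The projectile lands when y = 24.4 + (−43.63) t − ½·9.80·t² = 0. Positive root: t = (−43.63 + √(43.63² + 2·9.80·24.4)) / 9.80 = (−43.63 + 48.81) / 9.80 = 0.5279 s.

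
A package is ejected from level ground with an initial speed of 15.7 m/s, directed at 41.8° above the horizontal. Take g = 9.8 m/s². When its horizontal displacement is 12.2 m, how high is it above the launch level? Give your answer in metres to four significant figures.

Components: vₓ = 15.70 cos 41.8° = 11.70 m/s, v_y0 = 15.70 sin 41.8° = 10.46 m/s.
At x = 12.2 m, t = x/vₓ = 12.2/11.70 = 1.042 s.
Height: y = v_y0 t − ½ g t² = 10.46 × 1.042 − 4.900 × 1.042² = 10.91 − 5.324 = 5.584 m.

5.584 m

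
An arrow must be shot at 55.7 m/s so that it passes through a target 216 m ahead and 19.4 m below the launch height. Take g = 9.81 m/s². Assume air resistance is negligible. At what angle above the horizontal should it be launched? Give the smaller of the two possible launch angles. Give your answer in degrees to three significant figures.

Trajectory: y = x tanθ − g x² (1 + tan²θ)/(2v₀²). With x = 216, y = −19.4, v₀ = 55.7, g = 9.81:
73.76 tan²θ − 216 tanθ + (54.36) = 0.
tanθ = [216 ± √(216² − 4 × 73.76 × (54.36))] / (2 × 73.76) = (216 ± 175.0) / 147.5, giving tanθ = 0.2781 or 2.650.
θ = 15.54° or 69.33°; the smaller is 15.54°.

15.5°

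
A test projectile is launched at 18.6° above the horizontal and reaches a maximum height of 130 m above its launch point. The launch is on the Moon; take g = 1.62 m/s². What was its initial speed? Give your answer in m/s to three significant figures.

At the peak v_y = 0, so v_y0 = √(2gH) = √(2 × 1.62 × 130) = 20.52 m/s.
v_y0 = v₀ sin θ ⇒ v₀ = 20.52 / sin 18.6° = 64.34 m/s.

64.3 m/s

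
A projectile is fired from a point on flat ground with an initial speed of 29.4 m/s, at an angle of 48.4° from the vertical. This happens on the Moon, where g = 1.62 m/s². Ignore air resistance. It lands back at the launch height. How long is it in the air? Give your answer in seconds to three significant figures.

24.1 s

vₓ = 29.40 sin 48.4° = 21.99 m/s; v_y0 = 29.40 cos 48.4° = 19.52 m/s.
It returns to y = 0 when t = 2 v_y0 / g = 2(19.52)/1.62 = 24.10 s.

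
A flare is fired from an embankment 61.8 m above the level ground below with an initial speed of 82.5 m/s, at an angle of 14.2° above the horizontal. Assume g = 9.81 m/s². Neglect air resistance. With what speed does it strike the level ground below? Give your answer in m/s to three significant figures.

89.5 m/s

Components: vₓ = 82.50 cos 14.2° = 79.98 m/s, v_y0 = 82.50 sin 14.2° = 20.24 m/s.
With up positive and y = 0 at the ground: y(t) = 61.8 + (20.24) t − 4.905 t². Setting y = 0 and taking the positive root: t = [20.24 + √(20.24² + 2·9.81·61.8)] / 9.81 = (20.24 + 40.28) / 9.81 = 6.169 s.
Vertical velocity at impact: v_y = v_y0 − g t = 20.24 − 9.81 × 6.169 = −40.28 m/s.
Speed: |v| = √(vₓ² + v_y²) = √(79.98² + 40.28²) = 89.55 m/s.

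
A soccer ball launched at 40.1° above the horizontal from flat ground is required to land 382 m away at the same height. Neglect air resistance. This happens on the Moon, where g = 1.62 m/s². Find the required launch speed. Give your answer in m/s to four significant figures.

From R = (v₀² / g) sin 2θ: v₀ = √(gR / sin 2θ).
v₀ = √(1.62 × 382 / sin 80.20°) = √(618.8 / 0.9854) = √628.00 = 25.06 m/s.

25.06 m/s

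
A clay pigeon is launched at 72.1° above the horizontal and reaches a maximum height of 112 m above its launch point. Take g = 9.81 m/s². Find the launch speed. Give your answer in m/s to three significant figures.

At the peak v_y = 0, so v_y0 = √(2gH) = √(2 × 9.81 × 112) = 46.88 m/s.
v_y0 = v₀ sin θ ⇒ v₀ = 46.88 / sin 72.1° = 49.26 m/s.

49.3 m/s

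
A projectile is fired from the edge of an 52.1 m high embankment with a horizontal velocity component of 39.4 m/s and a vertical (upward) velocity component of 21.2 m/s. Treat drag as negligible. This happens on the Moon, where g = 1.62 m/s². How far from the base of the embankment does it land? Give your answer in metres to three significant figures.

The projectile lands when y = 52.1 + (21.20) t − ½·1.62·t² = 0. Positive root: t = (21.20 + √(21.20² + 2·1.62·52.1)) / 1.62 = (21.20 + 24.86) / 1.62 = 28.43 s.
Horizontal distance: R = vₓ t = 39.40 × 28.43 = 1120 m.

1120 m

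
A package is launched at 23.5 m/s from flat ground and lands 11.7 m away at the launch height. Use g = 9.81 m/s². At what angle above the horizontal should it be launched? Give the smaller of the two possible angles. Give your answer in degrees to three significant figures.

From R = (v₀²/g) sin 2θ: sin 2θ = 9.81 × 11.7 / 552.25 = 0.2078.
2θ = 12.00° or 180° − 12.00° = 168.0°, so θ = 5.998° or 84.00°.
The smaller angle is 5.998°.

6.00°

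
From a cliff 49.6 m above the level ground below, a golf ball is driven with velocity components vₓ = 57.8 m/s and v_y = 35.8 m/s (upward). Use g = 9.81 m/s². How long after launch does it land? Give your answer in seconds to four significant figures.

The projectile lands when y = 49.6 + (35.80) t − ½·9.81·t² = 0. Positive root: t = (35.80 + √(35.80² + 2·9.81·49.6)) / 9.81 = (35.80 + 47.48) / 9.81 = 8.490 s.

8.490 s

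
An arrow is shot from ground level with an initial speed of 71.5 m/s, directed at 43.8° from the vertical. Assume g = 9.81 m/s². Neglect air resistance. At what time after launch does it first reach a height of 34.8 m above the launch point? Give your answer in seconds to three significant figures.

Components: vₓ = 71.50 sin 43.8° = 49.49 m/s, v_y0 = 71.50 cos 43.8° = 51.61 m/s.
Height y(t) = 51.61 t − 4.905 t² = 34.8 gives 4.905 t² − 51.61 t + 34.8 = 0.
Quadratic formula: t = (51.61 ± √1980.4) / 9.81 = (51.61 ± 44.50) / 9.81 → t = 0.7242 s or 9.797 s.
The first (ascending) time is 0.7242 s.

0.724 s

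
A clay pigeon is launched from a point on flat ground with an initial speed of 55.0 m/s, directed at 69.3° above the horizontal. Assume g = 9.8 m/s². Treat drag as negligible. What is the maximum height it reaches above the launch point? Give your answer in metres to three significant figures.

vₓ = 55.00 cos 69.3° = 19.44 m/s; v_y0 = 55.00 sin 69.3° = 51.45 m/s.
At the apex v_y = 0, so H = v_y0²/(2g) = 51.45²/19.60 = 135.1 m.

135 m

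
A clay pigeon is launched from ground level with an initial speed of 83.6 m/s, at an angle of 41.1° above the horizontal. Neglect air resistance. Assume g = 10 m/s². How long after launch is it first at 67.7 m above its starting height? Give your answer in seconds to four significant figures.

Horizontal component vₓ = 83.60 cos 41.1° = 63.00 m/s; vertical v_y0 = 83.60 sin 41.1° = 54.96 m/s.
Require v_y0 t − ½ g t² = 67.7, i.e. 5.000 t² − 54.96 t + 67.7 = 0.
t = [54.96 ± √(54.96² − 2·10.0·67.7)] / 10.0 = (54.96 ± 40.82) / 10.0, so t = 1.414 s or t = 9.578 s.
The first (ascending) time is 1.414 s.

1.414 s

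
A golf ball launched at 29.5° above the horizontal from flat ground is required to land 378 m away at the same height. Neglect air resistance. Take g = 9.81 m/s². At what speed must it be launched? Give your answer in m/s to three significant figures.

Level-ground range: R = v₀² sin(2θ)/g, so v₀ = √(gR / sin 2θ).
v₀ = √(9.81 × 378 / sin 59.00°) = √(3708 / 0.8572) = √4326.1 = 65.77 m/s.

65.8 m/s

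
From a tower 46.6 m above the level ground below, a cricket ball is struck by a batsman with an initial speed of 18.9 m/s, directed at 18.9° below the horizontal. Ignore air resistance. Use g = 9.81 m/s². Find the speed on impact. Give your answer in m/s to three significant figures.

35.7 m/s

vₓ = 18.90 cos 18.9° = 17.88 m/s; v_y0 = −6.122 m/s (downward).
The projectile lands when y = 46.6 + (−6.122) t − ½·9.81·t² = 0. Positive root: t = (−6.122 + √(6.122² + 2·9.81·46.6)) / 9.81 = (−6.122 + 30.85) / 9.81 = 2.521 s.
Vertical velocity at impact: v_y = v_y0 − g t = −6.122 − 9.81 × 2.521 = −30.85 m/s.
Speed: |v| = √(vₓ² + v_y²) = √(17.88² + 30.85²) = 35.66 m/s.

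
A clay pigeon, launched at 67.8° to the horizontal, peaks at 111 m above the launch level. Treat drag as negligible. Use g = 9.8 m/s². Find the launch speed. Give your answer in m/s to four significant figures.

At the peak v_y = 0, so v_y0 = √(2gH) = √(2 × 9.80 × 111) = 46.64 m/s.
v_y0 = v₀ sin θ ⇒ v₀ = 46.64 / sin 67.8° = 50.38 m/s.

50.38 m/s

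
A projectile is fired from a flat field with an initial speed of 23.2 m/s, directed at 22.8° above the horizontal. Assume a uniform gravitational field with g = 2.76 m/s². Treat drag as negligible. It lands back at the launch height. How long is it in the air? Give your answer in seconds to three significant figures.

6.51 s

Resolve: vₓ = 23.20 cos 22.8° = 21.39 m/s and v_y0 = 23.20 sin 22.8° = 8.990 m/s.
Time of flight on level ground: T = 2 v_y0 / g = 2 × 8.990 / 2.76 = 6.515 s.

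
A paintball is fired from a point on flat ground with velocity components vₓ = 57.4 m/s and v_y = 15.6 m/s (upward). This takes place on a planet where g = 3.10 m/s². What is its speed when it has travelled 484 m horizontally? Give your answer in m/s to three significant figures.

x = vₓ t ⇒ t = 484/57.40 = 8.432 s.
Vertical velocity there: v_y = v_y0 − g t = 15.60 − 3.10 × 8.432 = −10.54 m/s.
Speed: √(vₓ² + v_y²) = √(57.40² + 10.54²) = 58.36 m/s.

58.4 m/s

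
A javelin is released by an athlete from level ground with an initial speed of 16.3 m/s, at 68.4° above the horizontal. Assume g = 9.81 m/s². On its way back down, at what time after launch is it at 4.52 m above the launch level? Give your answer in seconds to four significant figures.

Horizontal component vₓ = 16.30 cos 68.4° = 6.000 m/s; vertical v_y0 = 16.30 sin 68.4° = 15.16 m/s.
Height y(t) = 15.16 t − 4.905 t² = 4.52 gives 4.905 t² − 15.16 t + 4.52 = 0.
t = [15.16 ± √(15.16² − 2·9.81·4.52)] / 9.81 = (15.16 ± 11.87) / 9.81, so t = 0.3344 s or t = 2.755 s.
The descending-branch root is 2.755 s.

2.755 s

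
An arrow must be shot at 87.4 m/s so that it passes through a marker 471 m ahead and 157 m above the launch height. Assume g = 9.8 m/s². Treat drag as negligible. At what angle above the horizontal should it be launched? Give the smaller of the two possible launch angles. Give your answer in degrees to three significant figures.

Trajectory: y = x tanθ − g x² (1 + tan²θ)/(2v₀²). With x = 471, y = 157, v₀ = 87.4, g = 9.80:
142.3 tan²θ − 471 tanθ + (299.3) = 0.
tanθ = [471 ± √(471² − 4 × 142.3 × (299.3))] / (2 × 142.3) = (471 ± 226.9) / 284.6, giving tanθ = 0.8578 or 2.452.
θ = 40.62° or 67.81°; the smaller is 40.62°.

40.6°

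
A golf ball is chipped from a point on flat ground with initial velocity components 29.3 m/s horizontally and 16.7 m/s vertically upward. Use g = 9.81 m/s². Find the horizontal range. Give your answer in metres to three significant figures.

99.8 m

Time aloft: T = 2 v_y0 / g = 2 × 16.70 / 9.81 = 3.405 s.
Horizontal distance R = vₓ T = 29.30 × 3.405 = 99.76 m.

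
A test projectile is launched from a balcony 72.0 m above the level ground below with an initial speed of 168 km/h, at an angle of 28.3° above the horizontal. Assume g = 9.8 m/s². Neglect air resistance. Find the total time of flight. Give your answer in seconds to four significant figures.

6.706 s

Convert: 168 km/h = 168/3.6 = 46.67 m/s.
Resolve: vₓ = 46.67 cos 28.3° = 41.09 m/s and v_y0 = 46.67 sin 28.3° = 22.12 m/s.
With up positive and y = 0 at the ground: y(t) = 72.0 + (22.12) t − 4.900 t². Setting y = 0 and taking the positive root: t = [22.12 + √(22.12² + 2·9.80·72.0)] / 9.80 = (22.12 + 43.60) / 9.80 = 6.706 s.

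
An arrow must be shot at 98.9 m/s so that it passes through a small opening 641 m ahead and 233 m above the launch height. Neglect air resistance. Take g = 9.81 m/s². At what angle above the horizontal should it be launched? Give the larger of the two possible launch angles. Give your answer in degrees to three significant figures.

64.5°

Trajectory: y = x tanθ − g x² (1 + tan²θ)/(2v₀²). With x = 641, y = 233, v₀ = 98.9, g = 9.81:
206.0 tan²θ − 641 tanθ + (439.0) = 0.
tanθ = [641 ± √(641² − 4 × 206.0 × (439.0))] / (2 × 206.0) = (641 ± 221.4) / 412.1, giving tanθ = 1.018 or 2.093.
θ = 45.52° or 64.46°; the larger is 64.46°.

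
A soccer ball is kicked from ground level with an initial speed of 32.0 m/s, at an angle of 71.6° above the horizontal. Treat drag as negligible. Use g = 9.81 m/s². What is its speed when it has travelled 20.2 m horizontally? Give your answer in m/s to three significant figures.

14.7 m/s

Components: vₓ = 32.00 cos 71.6° = 10.10 m/s, v_y0 = 32.00 sin 71.6° = 30.36 m/s.
At x = 20.2 m, t = x/vₓ = 20.2/10.10 = 2.000 s.
Vertical velocity there: v_y = v_y0 − g t = 30.36 − 9.81 × 2.000 = 10.75 m/s.
Speed: √(vₓ² + v_y²) = √(10.10² + 10.75²) = 14.75 m/s.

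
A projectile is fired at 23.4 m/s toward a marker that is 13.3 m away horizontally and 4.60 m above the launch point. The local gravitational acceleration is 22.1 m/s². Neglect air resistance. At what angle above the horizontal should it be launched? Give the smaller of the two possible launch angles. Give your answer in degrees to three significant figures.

37.8°

Trajectory: y = x tanθ − g x² (1 + tan²θ)/(2v₀²). With x = 13.3, y = 4.60, v₀ = 23.4, g = 22.1:
3.570 tan²θ − 13.3 tanθ + (8.170) = 0.
tanθ = [13.3 ± √(13.3² − 4 × 3.570 × (8.170))] / (2 × 3.570) = (13.3 ± 7.761) / 7.139, giving tanθ = 0.7758 or 2.950.
θ = 37.80° or 71.27°; the smaller is 37.80°.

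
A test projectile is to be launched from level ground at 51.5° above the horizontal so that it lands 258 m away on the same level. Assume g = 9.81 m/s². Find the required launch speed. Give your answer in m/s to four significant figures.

Level-ground range: R = v₀² sin(2θ)/g, so v₀ = √(gR / sin 2θ).
v₀ = √(9.81 × 258 / sin 103.0°) = √(2531 / 0.9744) = √2597.6 = 50.97 m/s.

50.97 m/s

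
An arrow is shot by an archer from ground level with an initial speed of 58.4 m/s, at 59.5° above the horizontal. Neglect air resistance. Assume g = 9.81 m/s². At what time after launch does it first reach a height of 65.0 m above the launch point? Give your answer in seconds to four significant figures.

Horizontal component vₓ = 58.40 cos 59.5° = 29.64 m/s; vertical v_y0 = 58.40 sin 59.5° = 50.32 m/s.
Height y(t) = 50.32 t − 4.905 t² = 65.0 gives 4.905 t² − 50.32 t + 65.0 = 0.
Quadratic formula: t = (50.32 ± √1256.7) / 9.81 = (50.32 ± 35.45) / 9.81 → t = 1.516 s or 8.743 s.
The first (ascending) time is 1.516 s.

1.516 s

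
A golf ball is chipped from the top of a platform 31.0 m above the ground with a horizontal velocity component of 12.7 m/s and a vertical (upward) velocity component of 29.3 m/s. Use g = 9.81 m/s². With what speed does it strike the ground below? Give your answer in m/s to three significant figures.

40.3 m/s

The projectile lands when y = 31.0 + (29.30) t − ½·9.81·t² = 0. Positive root: t = (29.30 + √(29.30² + 2·9.81·31.0)) / 9.81 = (29.30 + 38.30) / 9.81 = 6.891 s.
Vertical velocity at impact: v_y = v_y0 − g t = 29.30 − 9.81 × 6.891 = −38.30 m/s.
Speed: |v| = √(vₓ² + v_y²) = √(12.70² + 38.30²) = 40.35 m/s.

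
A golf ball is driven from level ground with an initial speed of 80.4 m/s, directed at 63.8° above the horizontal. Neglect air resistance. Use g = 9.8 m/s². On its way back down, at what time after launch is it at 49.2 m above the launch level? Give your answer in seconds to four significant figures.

14.01 s

Components: vₓ = 80.40 cos 63.8° = 35.50 m/s, v_y0 = 80.40 sin 63.8° = 72.14 m/s.
Height y(t) = 72.14 t − 4.900 t² = 49.2 gives 4.900 t² − 72.14 t + 49.2 = 0.
Quadratic formula: t = (72.14 ± √4239.8) / 9.80 = (72.14 ± 65.11) / 9.80 → t = 0.7169 s or 14.01 s.
The descending-branch root is 14.01 s.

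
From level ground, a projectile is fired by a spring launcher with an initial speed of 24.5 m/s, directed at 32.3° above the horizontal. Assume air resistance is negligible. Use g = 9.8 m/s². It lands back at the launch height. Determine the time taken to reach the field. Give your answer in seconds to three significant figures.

Components: vₓ = 24.50 cos 32.3° = 20.71 m/s, v_y0 = 24.50 sin 32.3° = 13.09 m/s.
Landing at launch height ⇒ T = 2 v_y0 / g = 2 × 13.09 / 9.80 = 2.672 s.

2.67 s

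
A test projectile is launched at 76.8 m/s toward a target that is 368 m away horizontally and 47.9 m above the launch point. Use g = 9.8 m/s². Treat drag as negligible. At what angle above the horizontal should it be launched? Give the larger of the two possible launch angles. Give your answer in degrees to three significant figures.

Trajectory: y = x tanθ − g x² (1 + tan²θ)/(2v₀²). With x = 368, y = 47.9, v₀ = 76.8, g = 9.80:
112.5 tan²θ − 368 tanθ + (160.4) = 0.
tanθ = [368 ± √(368² − 4 × 112.5 × (160.4))] / (2 × 112.5) = (368 ± 251.5) / 225.0, giving tanθ = 0.5179 or 2.753.
θ = 27.38° or 70.04°; the larger is 70.04°.

70.0°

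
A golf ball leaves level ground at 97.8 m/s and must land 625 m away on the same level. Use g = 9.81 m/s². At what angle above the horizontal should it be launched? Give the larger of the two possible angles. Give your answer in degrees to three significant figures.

70.1°

Level-ground range R = v₀² sin(2θ)/g ⇒ sin(2θ) = gR/v₀² = 9.81 × 625 / 97.8² = 0.6410.
2θ = 39.87° or 180° − 39.87° = 140.1°, so θ = 19.93° or 70.07°.
The larger angle is 70.07°.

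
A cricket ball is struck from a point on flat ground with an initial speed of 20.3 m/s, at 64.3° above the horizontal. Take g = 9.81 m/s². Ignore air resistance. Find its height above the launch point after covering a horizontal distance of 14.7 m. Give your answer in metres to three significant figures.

vₓ = 20.30 cos 64.3° = 8.803 m/s; v_y0 = 20.30 sin 64.3° = 18.29 m/s.
At x = 14.7 m, t = x/vₓ = 14.7/8.803 = 1.670 s.
Height: y = v_y0 t − ½ g t² = 18.29 × 1.670 − 4.905 × 1.670² = 30.54 − 13.68 = 16.87 m.

16.9 m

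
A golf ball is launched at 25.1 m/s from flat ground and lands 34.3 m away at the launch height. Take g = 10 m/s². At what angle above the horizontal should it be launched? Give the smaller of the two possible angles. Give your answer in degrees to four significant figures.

16.49°

From R = (v₀²/g) sin 2θ: sin 2θ = 10.0 × 34.3 / 630.01 = 0.5444.
2θ = 32.99° or 180° − 32.99° = 147.0°, so θ = 16.49° or 73.51°.
The smaller angle is 16.49°.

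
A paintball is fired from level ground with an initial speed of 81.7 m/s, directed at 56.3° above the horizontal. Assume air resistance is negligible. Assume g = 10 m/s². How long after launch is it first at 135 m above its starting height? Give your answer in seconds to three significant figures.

vₓ = 81.70 cos 56.3° = 45.33 m/s; v_y0 = 81.70 sin 56.3° = 67.97 m/s.
Height y(t) = 67.97 t − 5.000 t² = 135 gives 5.000 t² − 67.97 t + 135 = 0.
t = [67.97 ± √(67.97² − 2·10.0·135)] / 10.0 = (67.97 ± 43.82) / 10.0, so t = 2.415 s or t = 11.18 s.
The first (ascending) time is 2.415 s.

2.42 s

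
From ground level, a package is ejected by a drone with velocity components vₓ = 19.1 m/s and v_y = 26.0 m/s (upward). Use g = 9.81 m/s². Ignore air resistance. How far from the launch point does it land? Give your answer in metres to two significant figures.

Time aloft: T = 2 v_y0 / g = 2 × 26.00 / 9.81 = 5.301 s.
Horizontal distance R = vₓ T = 19.10 × 5.301 = 101.2 m.

100 m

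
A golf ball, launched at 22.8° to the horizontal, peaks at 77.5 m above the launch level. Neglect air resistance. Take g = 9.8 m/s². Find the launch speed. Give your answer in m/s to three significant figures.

At the peak v_y = 0, so v_y0 = √(2gH) = √(2 × 9.80 × 77.5) = 38.97 m/s.
v_y0 = v₀ sin θ ⇒ v₀ = 38.97 / sin 22.8° = 100.6 m/s.

101 m/s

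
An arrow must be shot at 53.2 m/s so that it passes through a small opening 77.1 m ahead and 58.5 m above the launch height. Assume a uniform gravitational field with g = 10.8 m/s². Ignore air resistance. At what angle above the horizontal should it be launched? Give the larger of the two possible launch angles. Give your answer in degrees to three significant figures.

Trajectory: y = x tanθ − g x² (1 + tan²θ)/(2v₀²). With x = 77.1, y = 58.5, v₀ = 53.2, g = 10.8:
11.34 tan²θ − 77.1 tanθ + (69.84) = 0.
tanθ = [77.1 ± √(77.1² − 4 × 11.34 × (69.84))] / (2 × 11.34) = (77.1 ± 52.69) / 22.68, giving tanθ = 1.076 or 5.722.
θ = 47.10° or 80.09°; the larger is 80.09°.

80.1°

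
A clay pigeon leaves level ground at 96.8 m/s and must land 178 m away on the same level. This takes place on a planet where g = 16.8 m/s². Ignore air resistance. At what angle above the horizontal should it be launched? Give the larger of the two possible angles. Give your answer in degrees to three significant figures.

Level-ground range R = v₀² sin(2θ)/g ⇒ sin(2θ) = gR/v₀² = 16.8 × 178 / 96.8² = 0.3191.
2θ = 18.61° or 180° − 18.61° = 161.4°, so θ = 9.305° or 80.69°.
The larger angle is 80.69°.

80.7°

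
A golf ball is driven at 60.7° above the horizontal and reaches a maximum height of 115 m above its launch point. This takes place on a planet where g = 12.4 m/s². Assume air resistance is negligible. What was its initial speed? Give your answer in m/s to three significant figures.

61.2 m/s

At the peak v_y = 0, so v_y0 = √(2gH) = √(2 × 12.4 × 115) = 53.40 m/s.
v_y0 = v₀ sin θ ⇒ v₀ = 53.40 / sin 60.7° = 61.24 m/s.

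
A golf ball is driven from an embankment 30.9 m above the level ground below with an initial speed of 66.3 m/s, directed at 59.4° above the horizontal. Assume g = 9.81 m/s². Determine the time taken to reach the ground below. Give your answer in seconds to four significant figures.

Components: vₓ = 66.30 cos 59.4° = 33.75 m/s, v_y0 = 66.30 sin 59.4° = 57.07 m/s.
Vertical motion (up positive, ground at y = 0): 4.905 t² − (57.07) t − 30.9 = 0, so t = (57.07 + √(57.07² + 2·9.81·30.9)) / 9.81 = (57.07 + 62.15) / 9.81 = 12.15 s.

12.15 s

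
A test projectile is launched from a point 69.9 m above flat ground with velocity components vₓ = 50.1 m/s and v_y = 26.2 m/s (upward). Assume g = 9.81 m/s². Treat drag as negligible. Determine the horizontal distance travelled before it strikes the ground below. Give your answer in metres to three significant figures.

365 m

With up positive and y = 0 at the ground: y(t) = 69.9 + (26.20) t − 4.905 t². Setting y = 0 and taking the positive root: t = [26.20 + √(26.20² + 2·9.81·69.9)] / 9.81 = (26.20 + 45.36) / 9.81 = 7.295 s.
Horizontal distance: R = vₓ t = 50.10 × 7.295 = 365.5 m.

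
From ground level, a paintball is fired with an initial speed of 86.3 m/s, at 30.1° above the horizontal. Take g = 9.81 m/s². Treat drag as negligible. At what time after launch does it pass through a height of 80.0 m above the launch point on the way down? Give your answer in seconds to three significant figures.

vₓ = 86.30 cos 30.1° = 74.66 m/s; v_y0 = 86.30 sin 30.1° = 43.28 m/s.
Set y = v_y0 t − ½ g t² = 80.0: 4.905 t² − 43.28 t + 80.0 = 0.
t = [43.28 ± √(43.28² − 2·9.81·80.0)] / 9.81 = (43.28 ± 17.42) / 9.81, so t = 2.636 s or t = 6.188 s.
The descending-branch root is 6.188 s.

6.19 s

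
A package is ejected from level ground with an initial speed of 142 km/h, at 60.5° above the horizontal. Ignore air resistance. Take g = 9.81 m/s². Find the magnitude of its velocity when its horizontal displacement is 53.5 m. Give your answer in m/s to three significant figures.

20.8 m/s

Convert: 142 km/h = 142/3.6 = 39.44 m/s.
Horizontal component vₓ = 39.44 cos 60.5° = 19.42 m/s; vertical v_y0 = 39.44 sin 60.5° = 34.33 m/s.
At x = 53.5 m, t = x/vₓ = 53.5/19.42 = 2.754 s.
Vertical velocity there: v_y = v_y0 − g t = 34.33 − 9.81 × 2.754 = 7.310 m/s.
Speed: √(vₓ² + v_y²) = √(19.42² + 7.310²) = 20.75 m/s.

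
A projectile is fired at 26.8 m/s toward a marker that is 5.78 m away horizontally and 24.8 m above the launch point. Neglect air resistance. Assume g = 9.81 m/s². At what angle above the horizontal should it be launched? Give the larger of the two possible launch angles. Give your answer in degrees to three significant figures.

Trajectory: y = x tanθ − g x² (1 + tan²θ)/(2v₀²). With x = 5.78, y = 24.8, v₀ = 26.8, g = 9.81:
0.2282 tan²θ − 5.78 tanθ + (25.03) = 0.
tanθ = [5.78 ± √(5.78² − 4 × 0.2282 × (25.03))] / (2 × 0.2282) = (5.78 ± 3.251) / 0.4563, giving tanθ = 5.543 or 19.79.
θ = 79.77° or 87.11°; the larger is 87.11°.

87.1°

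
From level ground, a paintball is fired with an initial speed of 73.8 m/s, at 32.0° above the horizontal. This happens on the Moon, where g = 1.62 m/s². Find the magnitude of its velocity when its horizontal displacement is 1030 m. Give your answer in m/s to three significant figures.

Components: vₓ = 73.80 cos 32.0° = 62.59 m/s, v_y0 = 73.80 sin 32.0° = 39.11 m/s.
x = vₓ t ⇒ t = 1030/62.59 = 16.46 s.
Vertical velocity there: v_y = v_y0 − g t = 39.11 − 1.62 × 16.46 = 12.45 m/s.
Speed: √(vₓ² + v_y²) = √(62.59² + 12.45²) = 63.81 m/s.

63.8 m/s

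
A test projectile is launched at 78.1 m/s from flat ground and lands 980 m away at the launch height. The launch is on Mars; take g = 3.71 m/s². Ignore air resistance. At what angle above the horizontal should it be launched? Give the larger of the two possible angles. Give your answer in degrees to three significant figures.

71.7°

From R = (v₀²/g) sin 2θ: sin 2θ = 3.71 × 980 / 6099.6 = 0.5961.
2θ = 36.59° or 180° − 36.59° = 143.4°, so θ = 18.29° or 71.71°.
The larger angle is 71.71°.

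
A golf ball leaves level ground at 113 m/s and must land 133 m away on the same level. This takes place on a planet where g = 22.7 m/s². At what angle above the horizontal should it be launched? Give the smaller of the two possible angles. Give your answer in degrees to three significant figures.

From R = (v₀²/g) sin 2θ: sin 2θ = 22.7 × 133 / 12769 = 0.2364.
2θ = 13.68° or 180° − 13.68° = 166.3°, so θ = 6.838° or 83.16°.
The smaller angle is 6.838°.

6.84°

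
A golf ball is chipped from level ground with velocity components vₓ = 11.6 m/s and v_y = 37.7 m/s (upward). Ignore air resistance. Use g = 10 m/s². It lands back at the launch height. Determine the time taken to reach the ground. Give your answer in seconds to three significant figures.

Landing at launch height ⇒ T = 2 v_y0 / g = 2 × 37.70 / 10.0 = 7.540 s.

7.54 s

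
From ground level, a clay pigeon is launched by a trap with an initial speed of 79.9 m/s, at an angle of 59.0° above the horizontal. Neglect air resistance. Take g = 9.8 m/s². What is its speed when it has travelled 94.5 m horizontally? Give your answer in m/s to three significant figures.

vₓ = 79.90 cos 59.0° = 41.15 m/s; v_y0 = 79.90 sin 59.0° = 68.49 m/s.
Time to reach x = 94.5 m: t = x/vₓ = 94.5/41.15 = 2.296 s.
Vertical velocity there: v_y = v_y0 − g t = 68.49 − 9.80 × 2.296 = 45.98 m/s.
Speed: √(vₓ² + v_y²) = √(41.15² + 45.98²) = 61.71 m/s.

61.7 m/s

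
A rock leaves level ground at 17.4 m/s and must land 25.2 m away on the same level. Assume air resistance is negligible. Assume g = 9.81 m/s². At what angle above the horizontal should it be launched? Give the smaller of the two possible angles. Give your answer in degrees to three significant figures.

27.4°

Level-ground range R = v₀² sin(2θ)/g ⇒ sin(2θ) = gR/v₀² = 9.81 × 25.2 / 17.4² = 0.8165.
2θ = 54.74° or 180° − 54.74° = 125.3°, so θ = 27.37° or 62.63°.
The smaller angle is 27.37°.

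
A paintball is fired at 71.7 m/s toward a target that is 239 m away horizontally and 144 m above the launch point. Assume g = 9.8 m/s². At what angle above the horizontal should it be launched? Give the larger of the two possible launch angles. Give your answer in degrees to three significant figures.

73.0°

Trajectory: y = x tanθ − g x² (1 + tan²θ)/(2v₀²). With x = 239, y = 144, v₀ = 71.7, g = 9.80:
54.44 tan²θ − 239 tanθ + (198.4) = 0.
tanθ = [239 ± √(239² − 4 × 54.44 × (198.4))] / (2 × 54.44) = (239 ± 117.9) / 108.9, giving tanθ = 1.112 or 3.278.
θ = 48.04° or 73.03°; the larger is 73.03°.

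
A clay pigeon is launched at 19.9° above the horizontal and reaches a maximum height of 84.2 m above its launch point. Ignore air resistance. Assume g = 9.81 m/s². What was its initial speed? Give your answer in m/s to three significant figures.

119 m/s

At the peak v_y = 0, so v_y0 = √(2gH) = √(2 × 9.81 × 84.2) = 40.64 m/s.
v_y0 = v₀ sin θ ⇒ v₀ = 40.64 / sin 19.9° = 119.4 m/s.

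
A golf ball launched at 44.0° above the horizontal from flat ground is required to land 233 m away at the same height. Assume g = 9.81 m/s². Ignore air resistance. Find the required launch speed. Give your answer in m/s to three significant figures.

On level ground R = v₀² sin 2θ / g ⇒ v₀ = √(gR / sin 2θ).
v₀ = √(9.81 × 233 / sin 88.00°) = √(2286 / 0.9994) = √2287.1 = 47.82 m/s.

47.8 m/s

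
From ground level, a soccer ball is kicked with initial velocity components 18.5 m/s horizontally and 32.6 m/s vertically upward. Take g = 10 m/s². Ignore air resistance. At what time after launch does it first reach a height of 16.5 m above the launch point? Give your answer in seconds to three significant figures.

Require v_y0 t − ½ g t² = 16.5, i.e. 5.000 t² − 32.60 t + 16.5 = 0.
Quadratic formula: t = (32.60 ± √732.76) / 10.0 = (32.60 ± 27.07) / 10.0 → t = 0.5530 s or 5.967 s.
The first (ascending) time is 0.5530 s.

0.553 s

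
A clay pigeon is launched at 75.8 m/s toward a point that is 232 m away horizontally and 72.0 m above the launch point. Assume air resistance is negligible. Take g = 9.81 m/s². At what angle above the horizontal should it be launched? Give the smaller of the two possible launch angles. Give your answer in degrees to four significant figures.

29.84°

Trajectory: y = x tanθ − g x² (1 + tan²θ)/(2v₀²). With x = 232, y = 72.0, v₀ = 75.8, g = 9.81:
45.95 tan²θ − 232 tanθ + (117.9) = 0.
tanθ = [232 ± √(232² − 4 × 45.95 × (117.9))] / (2 × 45.95) = (232 ± 179.3) / 91.90, giving tanθ = 0.5736 or 4.476.
θ = 29.84° or 77.40°; the smaller is 29.84°.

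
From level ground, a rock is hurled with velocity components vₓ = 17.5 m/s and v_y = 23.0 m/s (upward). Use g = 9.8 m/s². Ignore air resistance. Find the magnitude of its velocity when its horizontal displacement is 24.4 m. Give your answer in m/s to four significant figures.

19.83 m/s

At x = 24.4 m, t = x/vₓ = 24.4/17.50 = 1.394 s.
Vertical velocity there: v_y = v_y0 − g t = 23.00 − 9.80 × 1.394 = 9.336 m/s.
Speed: √(vₓ² + v_y²) = √(17.50² + 9.336²) = 19.83 m/s.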